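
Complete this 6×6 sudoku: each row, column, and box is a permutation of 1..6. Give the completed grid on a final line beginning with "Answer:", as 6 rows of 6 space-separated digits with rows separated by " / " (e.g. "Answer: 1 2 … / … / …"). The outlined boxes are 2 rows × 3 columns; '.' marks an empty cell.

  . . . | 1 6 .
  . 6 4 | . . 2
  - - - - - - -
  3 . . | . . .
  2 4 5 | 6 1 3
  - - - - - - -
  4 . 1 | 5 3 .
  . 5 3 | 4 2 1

Step 1. [r2c5∈{5}] only 5 remains possible at r2c5, so r2c5=5.
Step 2. [r3c6∈{4,5}] across row 3, 5 lands solely at r3c6, so r3c6=5.
Step 3. [r1c2∈{2,3}] 3 has one home in row 1: r1c2, so r1c2=3.
Step 4. [r6c1∈{6}] r6c1's peers cover all but 6, so r6c1=6.
Step 5. [r2c4∈{3}] nothing but 3 survives at r2c4 ⇒ r2c4=3.
Step 6. [r3c5∈{4}] only 4 remains possible at r3c5, so r3c5=4.
Step 7. [r5c2∈{2}] r5c2 is down to just 2, so r5c2=2.
Step 8. [r5c6∈{6}] r5c6's peers cover all but 6, so r5c6=6.
Step 9. [r1c6∈{4}] r1c6 has the single candidate 4, so r1c6=4.
Step 10. [r3c2∈{1}] r3c2 has the single candidate 1 ⇒ r3c2=1.
Step 11. [r1c3∈{2}] r1c3's peers cover all but 2 ⇒ r1c3=2.
Step 12. [r2c1∈{1}] r2c1's peers cover all but 1, so r2c1=1.
Step 13. [r3c4∈{2}] r3c4's peers cover all but 2, so r3c4=2.
Step 14. [r1c1∈{5}] only 5 remains possible at r1c1. So r1c1=5.
Step 15. [r3c3∈{6}] r3c3's peers cover all but 6 ⇒ r3c3=6.

Answer: 5 3 2 1 6 4 / 1 6 4 3 5 2 / 3 1 6 2 4 5 / 2 4 5 6 1 3 / 4 2 1 5 3 6 / 6 5 3 4 2 1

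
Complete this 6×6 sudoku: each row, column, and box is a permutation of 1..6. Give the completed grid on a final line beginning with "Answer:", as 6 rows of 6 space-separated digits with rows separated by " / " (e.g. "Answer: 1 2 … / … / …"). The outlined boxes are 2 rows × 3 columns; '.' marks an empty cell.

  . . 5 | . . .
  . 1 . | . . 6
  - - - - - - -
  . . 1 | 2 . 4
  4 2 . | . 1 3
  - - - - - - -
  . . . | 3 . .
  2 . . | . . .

Step 1. [r4c3∈{6}] nothing but 6 survives at r4c3 ⇒ r4c3=6.
Step 2. [r6c4∈{1,4,5,6}] 6 has one home in col 4: r6c4 ⇒ r6c4=6.
Step 3. [r2c1∈{3}] r2c1's peers cover all but 3, so r2c1=3.
Step 4. [r5c3∈{4}] nothing but 4 survives at r5c3 ⇒ r5c3=4.
Step 5. [r3c1∈{5}] only 5 remains possible at r3c1 ⇒ r3c1=5.
Step 6. [r1c2∈{4,6}] across col 2, 4 lands solely at r1c2, so r1c2=4.
Step 7. [r6c6∈{1,5}] row 6 places 1 nowhere but r6c6 ⇒ r6c6=1.
Step 8. [r5c6∈{2,5}] across col 6, 5 lands solely at r5c6. So r5c6=5.
Step 9. [r2c5∈{2,4,5}] 5 has one home in col 5: r2c5. So r2c5=5.
Step 10. [r5c2∈{6}] r5c2 has the single candidate 6, so r5c2=6.
Step 11. [r6c3∈{3}] r6c3's peers cover all but 3. So r6c3=3.
Step 12. [r1c6∈{2}] nothing but 2 survives at r1c6. So r1c6=2.
Step 13. [r6c2∈{5}] r6c2 is down to just 5 ⇒ r6c2=5.
Step 14. [r5c1∈{1}] r5c1 has the single candidate 1. So r5c1=1.
Step 15. [r2c4∈{4}] nothing but 4 survives at r2c4, so r2c4=4.
Step 16. [r2c3∈{2}] r2c3 is down to just 2. So r2c3=2.
Step 17. [r1c5∈{3}] r1c5's peers cover all but 3. So r1c5=3.
Step 18. [r5c5∈{2}] nothing but 2 survives at r5c5. So r5c5=2.
Step 19. [r3c2∈{3}] nothing but 3 survives at r3c2, so r3c2=3.
Step 20. [r1c1∈{6}] r1c1 has the single candidate 6. So r1c1=6.
Step 21. [r1c4∈{1}] r1c4 has the single candidate 1 ⇒ r1c4=1.
Step 22. [r3c5∈{6}] r3c5's peers cover all but 6 ⇒ r3c5=6.
Step 23. [r4c4∈{5}] nothing but 5 survives at r4c4, so r4c4=5.
Step 24. [r6c5∈{4}] r6c5 is down to just 4. So r6c5=4.

Answer: 6 4 5 1 3 2 / 3 1 2 4 5 6 / 5 3 1 2 6 4 / 4 2 6 5 1 3 / 1 6 4 3 2 5 / 2 5 3 6 4 1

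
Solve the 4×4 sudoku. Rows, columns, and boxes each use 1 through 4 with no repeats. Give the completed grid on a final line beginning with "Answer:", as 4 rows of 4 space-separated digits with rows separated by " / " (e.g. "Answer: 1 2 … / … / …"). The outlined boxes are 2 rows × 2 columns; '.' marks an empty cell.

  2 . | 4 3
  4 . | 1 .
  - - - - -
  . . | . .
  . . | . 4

Step 1. [r3c4∈{1,2}] col 4 places 1 nowhere but r3c4 ⇒ r3c4=1.
Step 2. [r3c1∈{3}] r3c1 is down to just 3, so r3c1=3.
Step 3. [r3c3∈{2}] r3c3 is down to just 2, so r3c3=2.
Step 4. [r1c2∈{1}] r1c2 has the single candidate 1. So r1c2=1.
Step 5. [r2c2∈{3}] r2c2 has the single candidate 3, so r2c2=3.
Step 6. [r4c3∈{3}] nothing but 3 survives at r4c3 ⇒ r4c3=3.
Step 7. [r2c4∈{2}] r2c4's peers cover all but 2 ⇒ r2c4=2.
Step 8. [r4c2∈{2}] r4c2's peers cover all but 2. So r4c2=2.
Step 9. [r4c1∈{1}] r4c1 has the single candidate 1. So r4c1=1.
Step 10. [r3c2∈{4}] only 4 remains possible at r3c2, so r3c2=4.

Answer: 2 1 4 3 / 4 3 1 2 / 3 4 2 1 / 1 2 3 4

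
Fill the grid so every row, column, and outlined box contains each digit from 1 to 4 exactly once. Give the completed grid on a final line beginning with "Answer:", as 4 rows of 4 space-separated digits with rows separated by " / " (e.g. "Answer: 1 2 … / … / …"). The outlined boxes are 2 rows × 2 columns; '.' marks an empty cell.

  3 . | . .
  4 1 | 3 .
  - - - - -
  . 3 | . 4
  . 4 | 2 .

Step 1. [r3c3∈{1}] r3c3 is down to just 1, so r3c3=1.
Step 2. [r1c2∈{2}] nothing but 2 survives at r1c2. So r1c2=2.
Step 3. [r2c4∈{2}] r2c4's peers cover all but 2, so r2c4=2.
Step 4. [r1c3∈{4}] r1c3's peers cover all but 4 ⇒ r1c3=4.
Step 5. [r1c4∈{1}] r1c4 is down to just 1, so r1c4=1.
Step 6. [r4c1∈{1}] r4c1 is down to just 1 ⇒ r4c1=1.
Step 7. [r4c4∈{3}] nothing but 3 survives at r4c4, so r4c4=3.
Step 8. [r3c1∈{2}] r3c1 has the single candidate 2, so r3c1=2.

Answer: 3 2 4 1 / 4 1 3 2 / 2 3 1 4 / 1 4 2 3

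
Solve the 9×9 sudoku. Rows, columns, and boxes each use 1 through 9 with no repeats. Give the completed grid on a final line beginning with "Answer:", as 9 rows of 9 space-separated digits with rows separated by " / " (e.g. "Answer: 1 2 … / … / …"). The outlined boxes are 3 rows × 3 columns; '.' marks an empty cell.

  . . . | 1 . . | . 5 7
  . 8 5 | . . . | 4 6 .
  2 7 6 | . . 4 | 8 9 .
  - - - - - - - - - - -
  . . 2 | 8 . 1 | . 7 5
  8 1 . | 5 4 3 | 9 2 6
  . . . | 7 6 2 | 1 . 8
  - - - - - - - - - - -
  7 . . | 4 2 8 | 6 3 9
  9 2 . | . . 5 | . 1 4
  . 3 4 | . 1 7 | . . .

Step 1. [r3c4∈{3}] r3c4's peers cover all but 3, so r3c4=3.
Step 2. [r2c9∈{1,2,3}] 3 has one home in col 9: r2c9. So r2c9=3.
Step 3. [r2c6∈{9}] only 9 remains possible at r2c6. So r2c6=9.
Step 4. [r9c1∈{5,6}] box 7 places 6 nowhere but r9c1. So r9c1=6.
Step 5. [r6c1∈{3,4,5}] r6c1 is the only open cell in col 1 admitting 5, so r6c1=5.
Step 6. [r6c3∈{3,9}] row 6 places 3 nowhere but r6c3. So r6c3=3.
Step 7. [r6c2∈{4,9}] r6c2 is the only open cell in row 6 admitting 9. So r6c2=9.
Step 8. [r1c2∈{4}] only 4 remains possible at r1c2, so r1c2=4.
Step 9. [r9c7∈{2,5}] in row 9, 5 fits only at r9c7 ⇒ r9c7=5.
Step 10. [r9c4∈{9}] nothing but 9 survives at r9c4, so r9c4=9.
Step 11. [r6c8∈{4}] only 4 remains possible at r6c8 ⇒ r6c8=4.
Step 12. [r8c5∈{3}] nothing but 3 survives at r8c5 ⇒ r8c5=3.
Step 13. [r4c5∈{9}] r4c5 is down to just 9, so r4c5=9.
Step 14. [r1c3∈{9}] r1c3 is down to just 9, so r1c3=9.
Step 15. [r4c1∈{4}] only 4 remains possible at r4c1. So r4c1=4.
Step 16. [r2c4∈{2}] r2c4's peers cover all but 2 ⇒ r2c4=2.
Step 17. [r8c7∈{7}] r8c7's peers cover all but 7. So r8c7=7.
Step 18. [r8c3∈{8}] r8c3 has the single candidate 8. So r8c3=8.
Step 19. [r8c4∈{6}] r8c4 has the single candidate 6. So r8c4=6.
Step 20. [r4c7∈{3}] nothing but 3 survives at r4c7. So r4c7=3.
Step 21. [r9c8∈{8}] nothing but 8 survives at r9c8, so r9c8=8.
Step 22. [r2c1∈{1}] only 1 remains possible at r2c1. So r2c1=1.
Step 23. [r1c6∈{6}] r1c6 is down to just 6, so r1c6=6.
Step 24. [r1c7∈{2}] only 2 remains possible at r1c7 ⇒ r1c7=2.
Step 25. [r1c5∈{8}] r1c5 has the single candidate 8. So r1c5=8.
Step 26. [r7c3∈{1}] r7c3 has the single candidate 1. So r7c3=1.
Step 27. [r5c3∈{7}] nothing but 7 survives at r5c3. So r5c3=7.
Step 28. [r4c2∈{6}] only 6 remains possible at r4c2. So r4c2=6.
Step 29. [r3c5∈{5}] nothing but 5 survives at r3c5 ⇒ r3c5=5.
Step 30. [r1c1∈{3}] r1c1 is down to just 3 ⇒ r1c1=3.
Step 31. [r9c9∈{2}] r9c9's peers cover all but 2, so r9c9=2.
Step 32. [r3c9∈{1}] r3c9 has the single candidate 1, so r3c9=1.
Step 33. [r7c2∈{5}] only 5 remains possible at r7c2, so r7c2=5.
Step 34. [r2c5∈{7}] r2c5 is down to just 7, so r2c5=7.

Answer: 3 4 9 1 8 6 2 5 7 / 1 8 5 2 7 9 4 6 3 / 2 7 6 3 5 4 8 9 1 / 4 6 2 8 9 1 3 7 5 / 8 1 7 5 4 3 9 2 6 / 5 9 3 7 6 2 1 4 8 / 7 5 1 4 2 8 6 3 9 / 9 2 8 6 3 5 7 1 4 / 6 3 4 9 1 7 5 8 2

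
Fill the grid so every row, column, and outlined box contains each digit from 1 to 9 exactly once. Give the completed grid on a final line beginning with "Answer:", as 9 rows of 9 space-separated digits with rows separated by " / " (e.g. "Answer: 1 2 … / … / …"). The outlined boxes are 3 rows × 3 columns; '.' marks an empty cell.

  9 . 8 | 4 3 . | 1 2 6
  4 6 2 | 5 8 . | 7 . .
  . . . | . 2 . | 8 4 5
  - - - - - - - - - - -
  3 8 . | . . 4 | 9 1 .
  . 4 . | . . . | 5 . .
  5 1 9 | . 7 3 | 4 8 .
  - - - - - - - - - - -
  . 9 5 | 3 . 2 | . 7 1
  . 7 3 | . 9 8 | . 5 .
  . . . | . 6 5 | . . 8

Step 1. [r5c1∈{2,6,7}] across box 4, 2 lands solely at r5c1, so r5c1=2.
Step 2. [r6c4∈{2,6}] in row 6, 6 fits only at r6c4. So r6c4=6.
Step 3. [r9c1∈{1}] r9c1 has the single candidate 1, so r9c1=1.
Step 4. [r2c6∈{1,9}] row 2 places 1 nowhere but r2c6 ⇒ r2c6=1.
Step 5. [r3c1∈{7}] r3c1 is down to just 7, so r3c1=7.
Step 6. [r7c7∈{6}] only 6 remains possible at r7c7 ⇒ r7c7=6.
Step 7. [r6c9∈{2}] only 2 remains possible at r6c9 ⇒ r6c9=2.
Step 8. [r2c9∈{3,9}] col 9 places 9 nowhere but r2c9 ⇒ r2c9=9.
Step 9. [r5c9∈{3,7}] 3 has one home in col 9: r5c9 ⇒ r5c9=3.
Step 10. [r4c3∈{6,7}] r4c3 is the only open cell in row 4 admitting 6. So r4c3=6.
Step 11. [r9c7∈{2,3}] across col 7, 3 lands solely at r9c7 ⇒ r9c7=3.
Step 12. [r5c4∈{1,8,9}] in row 5, 8 fits only at r5c4 ⇒ r5c4=8.
Step 13. [r3c6∈{6,9}] row 3 places 6 nowhere but r3c6. So r3c6=6.
Step 14. [r1c6∈{7}] nothing but 7 survives at r1c6 ⇒ r1c6=7.
Step 15. [r7c1∈{8}] nothing but 8 survives at r7c1. So r7c1=8.
Step 16. [r5c3∈{7}] r5c3 has the single candidate 7, so r5c3=7.
Step 17. [r5c6∈{9}] r5c6's peers cover all but 9. So r5c6=9.
Step 18. [r5c5∈{1}] r5c5 is down to just 1, so r5c5=1.
Step 19. [r2c8∈{3}] nothing but 3 survives at r2c8 ⇒ r2c8=3.
Step 20. [r9c8∈{9}] nothing but 9 survives at r9c8 ⇒ r9c8=9.
Step 21. [r9c3∈{4}] r9c3's peers cover all but 4 ⇒ r9c3=4.
Step 22. [r8c9∈{4}] nothing but 4 survives at r8c9, so r8c9=4.
Step 23. [r9c4∈{7}] only 7 remains possible at r9c4 ⇒ r9c4=7.
Step 24. [r4c4∈{2}] r4c4's peers cover all but 2 ⇒ r4c4=2.
Step 25. [r7c5∈{4}] r7c5 is down to just 4. So r7c5=4.
Step 26. [r3c2∈{3}] r3c2 is down to just 3. So r3c2=3.
Step 27. [r4c5∈{5}] r4c5 is down to just 5. So r4c5=5.
Step 28. [r5c8∈{6}] r5c8 is down to just 6 ⇒ r5c8=6.
Step 29. [r8c1∈{6}] r8c1 is down to just 6. So r8c1=6.
Step 30. [r9c2∈{2}] only 2 remains possible at r9c2. So r9c2=2.
Step 31. [r8c4∈{1}] r8c4 has the single candidate 1 ⇒ r8c4=1.
Step 32. [r8c7∈{2}] r8c7 has the single candidate 2, so r8c7=2.
Step 33. [r3c3∈{1}] r3c3 has the single candidate 1. So r3c3=1.
Step 34. [r4c9∈{7}] r4c9's peers cover all but 7. So r4c9=7.
Step 35. [r3c4∈{9}] only 9 remains possible at r3c4, so r3c4=9.
Step 36. [r1c2∈{5}] r1c2's peers cover all but 5. So r1c2=5.

Answer: 9 5 8 4 3 7 1 2 6 / 4 6 2 5 8 1 7 3 9 / 7 3 1 9 2 6 8 4 5 / 3 8 6 2 5 4 9 1 7 / 2 4 7 8 1 9 5 6 3 / 5 1 9 6 7 3 4 8 2 / 8 9 5 3 4 2 6 7 1 / 6 7 3 1 9 8 2 5 4 / 1 2 4 7 6 5 3 9 8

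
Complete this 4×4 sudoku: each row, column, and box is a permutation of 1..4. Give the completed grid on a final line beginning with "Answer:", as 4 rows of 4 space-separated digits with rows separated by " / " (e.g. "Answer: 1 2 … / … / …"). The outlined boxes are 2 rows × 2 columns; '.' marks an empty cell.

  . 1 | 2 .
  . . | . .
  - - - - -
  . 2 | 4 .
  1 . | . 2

Step 1. [r3c1∈{3}] r3c1's peers cover all but 3 ⇒ r3c1=3.
Step 2. [r1c1∈{4}] nothing but 4 survives at r1c1. So r1c1=4.
Step 3. [r1c4∈{3}] r1c4's peers cover all but 3, so r1c4=3.
Step 4. [r2c4∈{1,4}] row 2 places 4 nowhere but r2c4 ⇒ r2c4=4.
Step 5. [r2c3∈{1}] nothing but 1 survives at r2c3. So r2c3=1.
Step 6. [r2c2∈{3}] r2c2 is down to just 3. So r2c2=3.
Step 7. [r4c2∈{4}] r4c2's peers cover all but 4 ⇒ r4c2=4.
Step 8. [r2c1∈{2}] only 2 remains possible at r2c1 ⇒ r2c1=2.
Step 9. [r4c3∈{3}] only 3 remains possible at r4c3. So r4c3=3.
Step 10. [r3c4∈{1}] nothing but 1 survives at r3c4. So r3c4=1.

Answer: 4 1 2 3 / 2 3 1 4 / 3 2 4 1 / 1 4 3 2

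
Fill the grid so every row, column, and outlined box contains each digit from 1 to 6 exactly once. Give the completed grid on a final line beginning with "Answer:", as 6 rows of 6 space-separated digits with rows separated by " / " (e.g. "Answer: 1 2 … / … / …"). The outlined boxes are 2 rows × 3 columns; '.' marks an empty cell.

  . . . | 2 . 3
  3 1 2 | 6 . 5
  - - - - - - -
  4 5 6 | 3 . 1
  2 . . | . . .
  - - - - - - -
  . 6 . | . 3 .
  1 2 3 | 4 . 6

Step 1. [r5c1∈{5}] r5c1 is down to just 5. So r5c1=5.
Step 2. [r4c5∈{4,5,6}] 6 has one home in row 4: r4c5 ⇒ r4c5=6.
Step 3. [r1c2∈{4}] r1c2 has the single candidate 4, so r1c2=4.
Step 4. [r5c6∈{2}] only 2 remains possible at r5c6, so r5c6=2.
Step 5. [r4c4∈{5}] only 5 remains possible at r4c4, so r4c4=5.
Step 6. [r4c2∈{3}] nothing but 3 survives at r4c2 ⇒ r4c2=3.
Step 7. [r6c5∈{5}] nothing but 5 survives at r6c5 ⇒ r6c5=5.
Step 8. [r4c6∈{4}] nothing but 4 survives at r4c6 ⇒ r4c6=4.
Step 9. [r1c1∈{6}] only 6 remains possible at r1c1, so r1c1=6.
Step 10. [r5c4∈{1}] r5c4 has the single candidate 1. So r5c4=1.
Step 11. [r1c3∈{5}] r1c3 has the single candidate 5. So r1c3=5.
Step 12. [r1c5∈{1}] only 1 remains possible at r1c5, so r1c5=1.
Step 13. [r5c3∈{4}] r5c3 is down to just 4. So r5c3=4.
Step 14. [r3c5∈{2}] r3c5 is down to just 2 ⇒ r3c5=2.
Step 15. [r2c5∈{4}] nothing but 4 survives at r2c5. So r2c5=4.
Step 16. [r4c3∈{1}] only 1 remains possible at r4c3. So r4c3=1.

Answer: 6 4 5 2 1 3 / 3 1 2 6 4 5 / 4 5 6 3 2 1 / 2 3 1 5 6 4 / 5 6 4 1 3 2 / 1 2 3 4 5 6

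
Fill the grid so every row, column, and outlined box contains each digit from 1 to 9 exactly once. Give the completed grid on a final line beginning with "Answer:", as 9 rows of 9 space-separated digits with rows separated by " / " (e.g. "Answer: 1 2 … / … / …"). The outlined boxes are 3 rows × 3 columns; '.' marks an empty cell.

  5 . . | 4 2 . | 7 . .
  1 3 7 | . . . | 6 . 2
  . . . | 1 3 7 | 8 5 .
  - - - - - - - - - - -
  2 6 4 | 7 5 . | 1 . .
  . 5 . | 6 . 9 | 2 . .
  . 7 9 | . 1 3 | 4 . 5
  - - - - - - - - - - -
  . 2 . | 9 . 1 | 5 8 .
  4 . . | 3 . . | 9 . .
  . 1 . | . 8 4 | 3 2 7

Step 1. [r4c6∈{8}] nothing but 8 survives at r4c6. So r4c6=8.
Step 2. [r7c1∈{3,6,7}] in col 1, 7 fits only at r7c1 ⇒ r7c1=7.
Step 3. [r5c1∈{3,8}] in col 1, 3 fits only at r5c1. So r5c1=3.
Step 4. [r7c5∈{6}] only 6 remains possible at r7c5 ⇒ r7c5=6.
Step 5. [r8c9∈{1,6}] across col 9, 6 lands solely at r8c9, so r8c9=6.
Step 6. [r9c4∈{5}] r9c4 has the single candidate 5, so r9c4=5.
Step 7. [r1c9∈{1,3,9}] across col 9, 1 lands solely at r1c9, so r1c9=1.
Step 8. [r9c3∈{6}] only 6 remains possible at r9c3. So r9c3=6.
Step 9. [r1c3∈{8}] r1c3 is down to just 8 ⇒ r1c3=8.
Step 10. [r1c2∈{9}] only 9 remains possible at r1c2, so r1c2=9.
Step 11. [r3c9∈{4,9}] across row 3, 9 lands solely at r3c9. So r3c9=9.
Step 12. [r4c9∈{3}] nothing but 3 survives at r4c9 ⇒ r4c9=3.
Step 13. [r6c8∈{6}] r6c8's peers cover all but 6, so r6c8=6.
Step 14. [r3c2∈{4}] nothing but 4 survives at r3c2 ⇒ r3c2=4.
Step 15. [r8c2∈{8}] r8c2 is down to just 8, so r8c2=8.
Step 16. [r6c1∈{8}] r6c1's peers cover all but 8, so r6c1=8.
Step 17. [r5c3∈{1}] r5c3's peers cover all but 1. So r5c3=1.
Step 18. [r8c3∈{5}] nothing but 5 survives at r8c3 ⇒ r8c3=5.
Step 19. [r3c3∈{2}] only 2 remains possible at r3c3, so r3c3=2.
Step 20. [r2c6∈{5}] r2c6 is down to just 5, so r2c6=5.
Step 21. [r5c8∈{7}] nothing but 7 survives at r5c8, so r5c8=7.
Step 22. [r2c5∈{9}] nothing but 9 survives at r2c5. So r2c5=9.
Step 23. [r3c1∈{6}] only 6 remains possible at r3c1, so r3c1=6.
Step 24. [r4c8∈{9}] r4c8 has the single candidate 9, so r4c8=9.
Step 25. [r2c4∈{8}] r2c4 has the single candidate 8. So r2c4=8.
Step 26. [r7c3∈{3}] r7c3's peers cover all but 3 ⇒ r7c3=3.
Step 27. [r1c6∈{6}] r1c6 is down to just 6. So r1c6=6.
Step 28. [r8c8∈{1}] r8c8 is down to just 1. So r8c8=1.
Step 29. [r5c5∈{4}] r5c5's peers cover all but 4, so r5c5=4.
Step 30. [r6c4∈{2}] only 2 remains possible at r6c4, so r6c4=2.
Step 31. [r7c9∈{4}] r7c9 is down to just 4 ⇒ r7c9=4.
Step 32. [r9c1∈{9}] nothing but 9 survives at r9c1, so r9c1=9.
Step 33. [r1c8∈{3}] r1c8 is down to just 3. So r1c8=3.
Step 34. [r2c8∈{4}] r2c8's peers cover all but 4 ⇒ r2c8=4.
Step 35. [r5c9∈{8}] r5c9's peers cover all but 8. So r5c9=8.
Step 36. [r8c5∈{7}] r8c5's peers cover all but 7. So r8c5=7.
Step 37. [r8c6∈{2}] only 2 remains possible at r8c6 ⇒ r8c6=2.

Answer: 5 9 8 4 2 6 7 3 1 / 1 3 7 8 9 5 6 4 2 / 6 4 2 1 3 7 8 5 9 / 2 6 4 7 5 8 1 9 3 / 3 5 1 6 4 9 2 7 8 / 8 7 9 2 1 3 4 6 5 / 7 2 3 9 6 1 5 8 4 / 4 8 5 3 7 2 9 1 6 / 9 1 6 5 8 4 3 2 7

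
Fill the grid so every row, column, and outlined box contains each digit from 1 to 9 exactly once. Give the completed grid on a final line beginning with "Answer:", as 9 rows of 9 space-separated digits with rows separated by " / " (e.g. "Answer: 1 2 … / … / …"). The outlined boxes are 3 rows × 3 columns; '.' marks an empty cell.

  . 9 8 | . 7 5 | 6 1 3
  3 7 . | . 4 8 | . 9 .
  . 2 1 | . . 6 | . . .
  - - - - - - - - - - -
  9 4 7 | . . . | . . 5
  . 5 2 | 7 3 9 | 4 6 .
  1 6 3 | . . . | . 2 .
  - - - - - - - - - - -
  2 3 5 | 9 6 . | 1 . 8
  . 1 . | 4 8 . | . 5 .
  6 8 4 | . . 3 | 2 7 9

Step 1. [r4c5∈{1,2}] r4c5 is the only open cell in col 5 admitting 2 ⇒ r4c5=2.
Step 2. [r2c4∈{1,2}] row 2 places 1 nowhere but r2c4 ⇒ r2c4=1.
Step 3. [r3c9∈{4,7}] r3c9 is the only open cell in col 9 admitting 4 ⇒ r3c9=4.
Step 4. [r3c7∈{5,7,8}] across row 3, 7 lands solely at r3c7 ⇒ r3c7=7.
Step 5. [r6c5∈{5}] r6c5's peers cover all but 5, so r6c5=5.
Step 6. [r4c8∈{3,8}] r4c8 is the only open cell in col 8 admitting 3. So r4c8=3.
Step 7. [r6c4∈{8}] r6c4 is down to just 8 ⇒ r6c4=8.
Step 8. [r8c1∈{7}] r8c1 has the single candidate 7 ⇒ r8c1=7.
Step 9. [r7c8∈{4}] only 4 remains possible at r7c8. So r7c8=4.
Step 10. [r3c5∈{9}] r3c5's peers cover all but 9. So r3c5=9.
Step 11. [r4c6∈{1}] r4c6 is down to just 1, so r4c6=1.
Step 12. [r4c7∈{8}] only 8 remains possible at r4c7 ⇒ r4c7=8.
Step 13. [r5c9∈{1}] r5c9 is down to just 1, so r5c9=1.
Step 14. [r2c3∈{6}] r2c3 is down to just 6, so r2c3=6.
Step 15. [r3c8∈{8}] only 8 remains possible at r3c8 ⇒ r3c8=8.
Step 16. [r6c7∈{9}] r6c7 is down to just 9. So r6c7=9.
Step 17. [r1c1∈{4}] only 4 remains possible at r1c1. So r1c1=4.
Step 18. [r3c1∈{5}] r3c1 is down to just 5 ⇒ r3c1=5.
Step 19. [r3c4∈{3}] nothing but 3 survives at r3c4, so r3c4=3.
Step 20. [r8c9∈{6}] r8c9's peers cover all but 6, so r8c9=6.
Step 21. [r6c6∈{4}] r6c6 is down to just 4. So r6c6=4.
Step 22. [r7c6∈{7}] r7c6's peers cover all but 7. So r7c6=7.
Step 23. [r4c4∈{6}] nothing but 6 survives at r4c4 ⇒ r4c4=6.
Step 24. [r9c4∈{5}] r9c4's peers cover all but 5 ⇒ r9c4=5.
Step 25. [r8c6∈{2}] r8c6's peers cover all but 2, so r8c6=2.
Step 26. [r9c5∈{1}] r9c5 is down to just 1, so r9c5=1.
Step 27. [r5c1∈{8}] only 8 remains possible at r5c1, so r5c1=8.
Step 28. [r1c4∈{2}] r1c4's peers cover all but 2. So r1c4=2.
Step 29. [r8c7∈{3}] only 3 remains possible at r8c7 ⇒ r8c7=3.
Step 30. [r6c9∈{7}] r6c9 is down to just 7, so r6c9=7.
Step 31. [r2c7∈{5}] r2c7 is down to just 5, so r2c7=5.
Step 32. [r8c3∈{9}] r8c3 has the single candidate 9 ⇒ r8c3=9.
Step 33. [r2c9∈{2}] nothing but 2 survives at r2c9. So r2c9=2.

Answer: 4 9 8 2 7 5 6 1 3 / 3 7 6 1 4 8 5 9 2 / 5 2 1 3 9 6 7 8 4 / 9 4 7 6 2 1 8 3 5 / 8 5 2 7 3 9 4 6 1 / 1 6 3 8 5 4 9 2 7 / 2 3 5 9 6 7 1 4 8 / 7 1 9 4 8 2 3 5 6 / 6 8 4 5 1 3 2 7 9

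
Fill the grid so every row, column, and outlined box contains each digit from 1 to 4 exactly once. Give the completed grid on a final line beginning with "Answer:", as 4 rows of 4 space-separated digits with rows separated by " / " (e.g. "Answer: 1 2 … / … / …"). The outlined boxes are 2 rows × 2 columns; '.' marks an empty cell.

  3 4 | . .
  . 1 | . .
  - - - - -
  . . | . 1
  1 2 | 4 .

Step 1. [r1c4∈{2}] r1c4 has the single candidate 2 ⇒ r1c4=2.
Step 2. [r2c3∈{3}] r2c3's peers cover all but 3, so r2c3=3.
Step 3. [r3c2∈{3}] nothing but 3 survives at r3c2. So r3c2=3.
Step 4. [r2c4∈{4}] nothing but 4 survives at r2c4. So r2c4=4.
Step 5. [r3c1∈{4}] r3c1's peers cover all but 4, so r3c1=4.
Step 6. [r4c4∈{3}] nothing but 3 survives at r4c4 ⇒ r4c4=3.
Step 7. [r2c1∈{2}] r2c1's peers cover all but 2, so r2c1=2.
Step 8. [r1c3∈{1}] nothing but 1 survives at r1c3. So r1c3=1.
Step 9. [r3c3∈{2}] nothing but 2 survives at r3c3 ⇒ r3c3=2.

Answer: 3 4 1 2 / 2 1 3 4 / 4 3 2 1 / 1 2 4 3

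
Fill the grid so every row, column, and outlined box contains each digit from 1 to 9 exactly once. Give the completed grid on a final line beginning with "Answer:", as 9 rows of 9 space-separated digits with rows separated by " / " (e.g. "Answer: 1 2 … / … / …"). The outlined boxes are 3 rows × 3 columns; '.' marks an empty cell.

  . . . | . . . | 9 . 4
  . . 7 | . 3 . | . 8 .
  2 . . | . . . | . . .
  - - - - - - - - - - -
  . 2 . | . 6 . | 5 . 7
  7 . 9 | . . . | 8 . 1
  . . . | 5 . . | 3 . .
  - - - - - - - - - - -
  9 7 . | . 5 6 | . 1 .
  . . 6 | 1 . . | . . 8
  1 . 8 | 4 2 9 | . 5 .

Step 1. [r5c5∈{4}] r5c5's peers cover all but 4, so r5c5=4.
Step 2. [r9c2∈{3}] r9c2 is down to just 3. So r9c2=3.
Step 3. [r8c5∈{7}] r8c5 has the single candidate 7. So r8c5=7.
Step 4. [r5c2∈{5,6}] r5c2 is the only open cell in row 5 admitting 5 ⇒ r5c2=5.
Step 5. [r8c2∈{4}] r8c2 has the single candidate 4 ⇒ r8c2=4.
Step 6. [r6c9∈{2,6,9}] across col 9, 9 lands solely at r6c9 ⇒ r6c9=9.
Step 7. [r3c5∈{1,8,9}] r3c5 is the only open cell in col 5 admitting 9. So r3c5=9.
Step 8. [r6c6∈{1,2,7,8}] in row 6, 7 fits only at r6c6 ⇒ r6c6=7.
Step 9. [r6c8∈{2,4,6}] 2 has one home in row 6: r6c8 ⇒ r6c8=2.
Step 10. [r7c4∈{3,8}] row 7 places 8 nowhere but r7c4, so r7c4=8.
Step 11. [r7c9∈{2,3}] r7c9 is the only open cell in row 7 admitting 3. So r7c9=3.
Step 12. [r2c9∈{2,5,6}] across col 9, 2 lands solely at r2c9, so r2c9=2.
Step 13. [r2c4∈{6}] nothing but 6 survives at r2c4 ⇒ r2c4=6.
Step 14. [r3c4∈{7}] only 7 remains possible at r3c4, so r3c4=7.
Step 15. [r3c9∈{5,6}] r3c9 is the only open cell in col 9 admitting 5. So r3c9=5.
Step 16. [r1c3∈{1,3,5}] col 3 places 5 nowhere but r1c3 ⇒ r1c3=5.
Step 17. [r2c1∈{4}] nothing but 4 survives at r2c1 ⇒ r2c1=4.
Step 18. [r2c7∈{1}] only 1 remains possible at r2c7 ⇒ r2c7=1.
Step 19. [r3c7∈{6}] r3c7 has the single candidate 6 ⇒ r3c7=6.
Step 20. [r6c3∈{1,4}] 4 has one home in row 6: r6c3 ⇒ r6c3=4.
Step 21. [r8c6∈{3}] r8c6 has the single candidate 3. So r8c6=3.
Step 22. [r3c8∈{3}] r3c8 is down to just 3 ⇒ r3c8=3.
Step 23. [r3c3∈{1}] nothing but 1 survives at r3c3, so r3c3=1.
Step 24. [r3c2∈{8}] r3c2's peers cover all but 8 ⇒ r3c2=8.
Step 25. [r4c6∈{1,8}] in row 4, 1 fits only at r4c6 ⇒ r4c6=1.
Step 26. [r4c1∈{3,8}] r4c1 is the only open cell in row 4 admitting 8. So r4c1=8.
Step 27. [r1c6∈{2,8}] 8 has one home in col 6: r1c6, so r1c6=8.
Step 28. [r6c1∈{6}] r6c1's peers cover all but 6. So r6c1=6.
Step 29. [r5c4∈{2,3}] in row 5, 3 fits only at r5c4 ⇒ r5c4=3.
Step 30. [r8c7∈{2}] only 2 remains possible at r8c7, so r8c7=2.
Step 31. [r5c6∈{2}] r5c6 is down to just 2. So r5c6=2.
Step 32. [r6c2∈{1}] r6c2 has the single candidate 1 ⇒ r6c2=1.
Step 33. [r4c8∈{4}] r4c8 is down to just 4, so r4c8=4.
Step 34. [r1c4∈{2}] r1c4 has the single candidate 2. So r1c4=2.
Step 35. [r3c6∈{4}] only 4 remains possible at r3c6, so r3c6=4.
Step 36. [r1c5∈{1}] nothing but 1 survives at r1c5. So r1c5=1.
Step 37. [r2c2∈{9}] nothing but 9 survives at r2c2. So r2c2=9.
Step 38. [r9c7∈{7}] nothing but 7 survives at r9c7 ⇒ r9c7=7.
Step 39. [r5c8∈{6}] only 6 remains possible at r5c8 ⇒ r5c8=6.
Step 40. [r6c5∈{8}] only 8 remains possible at r6c5 ⇒ r6c5=8.
Step 41. [r4c4∈{9}] r4c4 is down to just 9, so r4c4=9.
Step 42. [r1c2∈{6}] r1c2's peers cover all but 6. So r1c2=6.
Step 43. [r9c9∈{6}] only 6 remains possible at r9c9. So r9c9=6.
Step 44. [r7c7∈{4}] r7c7's peers cover all but 4. So r7c7=4.
Step 45. [r1c1∈{3}] r1c1 is down to just 3, so r1c1=3.
Step 46. [r2c6∈{5}] r2c6 is down to just 5. So r2c6=5.
Step 47. [r4c3∈{3}] only 3 remains possible at r4c3. So r4c3=3.
Step 48. [r8c1∈{5}] r8c1's peers cover all but 5. So r8c1=5.
Step 49. [r7c3∈{2}] only 2 remains possible at r7c3 ⇒ r7c3=2.
Step 50. [r1c8∈{7}] only 7 remains possible at r1c8. So r1c8=7.
Step 51. [r8c8∈{9}] only 9 remains possible at r8c8, so r8c8=9.

Answer: 3 6 5 2 1 8 9 7 4 / 4 9 7 6 3 5 1 8 2 / 2 8 1 7 9 4 6 3 5 / 8 2 3 9 6 1 5 4 7 / 7 5 9 3 4 2 8 6 1 / 6 1 4 5 8 7 3 2 9 / 9 7 2 8 5 6 4 1 3 / 5 4 6 1 7 3 2 9 8 / 1 3 8 4 2 9 7 5 6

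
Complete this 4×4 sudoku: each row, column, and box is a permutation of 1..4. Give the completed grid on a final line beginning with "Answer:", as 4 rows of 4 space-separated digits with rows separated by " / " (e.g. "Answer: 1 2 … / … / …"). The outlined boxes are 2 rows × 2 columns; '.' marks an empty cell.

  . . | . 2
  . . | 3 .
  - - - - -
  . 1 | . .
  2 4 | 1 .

Step 1. [r1c1∈{1,3,4}] r1c1 is the only open cell in row 1 admitting 1 ⇒ r1c1=1.
Step 2. [r1c3∈{4}] r1c3 is down to just 4. So r1c3=4.
Step 3. [r3c4∈{3,4}] r3c4 is the only open cell in row 3 admitting 4 ⇒ r3c4=4.
Step 4. [r3c3∈{2}] r3c3 is down to just 2 ⇒ r3c3=2.
Step 5. [r2c2∈{2}] r2c2 is down to just 2 ⇒ r2c2=2.
Step 6. [r1c2∈{3}] nothing but 3 survives at r1c2. So r1c2=3.
Step 7. [r4c4∈{3}] only 3 remains possible at r4c4 ⇒ r4c4=3.
Step 8. [r2c4∈{1}] r2c4 is down to just 1, so r2c4=1.
Step 9. [r2c1∈{4}] nothing but 4 survives at r2c1. So r2c1=4.
Step 10. [r3c1∈{3}] r3c1 is down to just 3, so r3c1=3.

Answer: 1 3 4 2 / 4 2 3 1 / 3 1 2 4 / 2 4 1 3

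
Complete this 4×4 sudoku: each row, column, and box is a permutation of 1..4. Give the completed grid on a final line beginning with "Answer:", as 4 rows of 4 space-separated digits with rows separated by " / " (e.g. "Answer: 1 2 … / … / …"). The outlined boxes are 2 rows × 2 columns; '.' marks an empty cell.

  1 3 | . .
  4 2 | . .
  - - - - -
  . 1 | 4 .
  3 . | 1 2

Step 1. [r2c3∈{3}] r2c3 has the single candidate 3, so r2c3=3.
Step 2. [r4c2∈{4}] nothing but 4 survives at r4c2 ⇒ r4c2=4.
Step 3. [r2c4∈{1}] only 1 remains possible at r2c4, so r2c4=1.
Step 4. [r1c3∈{2}] r1c3 has the single candidate 2 ⇒ r1c3=2.
Step 5. [r3c1∈{2}] r3c1 has the single candidate 2, so r3c1=2.
Step 6. [r3c4∈{3}] only 3 remains possible at r3c4 ⇒ r3c4=3.
Step 7. [r1c4∈{4}] only 4 remains possible at r1c4. So r1c4=4.

Answer: 1 3 2 4 / 4 2 3 1 / 2 1 4 3 / 3 4 1 2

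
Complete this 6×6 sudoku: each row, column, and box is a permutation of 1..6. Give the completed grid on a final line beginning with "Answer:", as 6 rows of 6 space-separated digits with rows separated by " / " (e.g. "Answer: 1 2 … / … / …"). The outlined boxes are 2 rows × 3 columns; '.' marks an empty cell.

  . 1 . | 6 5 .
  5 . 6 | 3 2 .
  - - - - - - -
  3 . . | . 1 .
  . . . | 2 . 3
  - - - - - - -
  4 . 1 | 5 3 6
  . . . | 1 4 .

Step 1. [r3c2∈{2,4,5,6}] across row 3, 6 lands solely at r3c2 ⇒ r3c2=6.
Step 2. [r3c3∈{2,4,5}] across row 3, 2 lands solely at r3c3 ⇒ r3c3=2.
Step 3. [r2c2∈{4}] r2c2 is down to just 4, so r2c2=4.
Step 4. [r6c2∈{2,3,5}] across col 2, 3 lands solely at r6c2, so r6c2=3.
Step 5. [r1c6∈{4}] nothing but 4 survives at r1c6, so r1c6=4.
Step 6. [r4c3∈{4,5}] in row 4, 4 fits only at r4c3 ⇒ r4c3=4.
Step 7. [r1c1∈{2}] r1c1 has the single candidate 2 ⇒ r1c1=2.
Step 8. [r6c1∈{6}] r6c1 has the single candidate 6, so r6c1=6.
Step 9. [r3c6∈{5}] r3c6 is down to just 5 ⇒ r3c6=5.
Step 10. [r6c3∈{5}] r6c3 is down to just 5. So r6c3=5.
Step 11. [r4c5∈{6}] nothing but 6 survives at r4c5 ⇒ r4c5=6.
Step 12. [r4c1∈{1}] nothing but 1 survives at r4c1, so r4c1=1.
Step 13. [r3c4∈{4}] r3c4 has the single candidate 4, so r3c4=4.
Step 14. [r1c3∈{3}] r1c3's peers cover all but 3. So r1c3=3.
Step 15. [r4c2∈{5}] r4c2's peers cover all but 5. So r4c2=5.
Step 16. [r2c6∈{1}] only 1 remains possible at r2c6, so r2c6=1.
Step 17. [r6c6∈{2}] r6c6 is down to just 2 ⇒ r6c6=2.
Step 18. [r5c2∈{2}] nothing but 2 survives at r5c2, so r5c2=2.

Answer: 2 1 3 6 5 4 / 5 4 6 3 2 1 / 3 6 2 4 1 5 / 1 5 4 2 6 3 / 4 2 1 5 3 6 / 6 3 5 1 4 2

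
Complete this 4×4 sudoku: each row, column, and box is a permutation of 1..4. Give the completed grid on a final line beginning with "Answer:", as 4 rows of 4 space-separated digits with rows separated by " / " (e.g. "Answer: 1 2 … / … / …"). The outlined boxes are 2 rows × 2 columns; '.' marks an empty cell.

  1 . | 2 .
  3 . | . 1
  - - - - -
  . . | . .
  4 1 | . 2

Step 1. [r3c2∈{2,3}] in col 2, 3 fits only at r3c2 ⇒ r3c2=3.
Step 2. [r2c3∈{4}] only 4 remains possible at r2c3. So r2c3=4.
Step 3. [r2c2∈{2}] r2c2 is down to just 2. So r2c2=2.
Step 4. [r1c4∈{3}] nothing but 3 survives at r1c4 ⇒ r1c4=3.
Step 5. [r3c4∈{4}] r3c4 is down to just 4, so r3c4=4.
Step 6. [r3c3∈{1}] r3c3 has the single candidate 1. So r3c3=1.
Step 7. [r3c1∈{2}] only 2 remains possible at r3c1 ⇒ r3c1=2.
Step 8. [r4c3∈{3}] nothing but 3 survives at r4c3. So r4c3=3.
Step 9. [r1c2∈{4}] r1c2's peers cover all but 4, so r1c2=4.

Answer: 1 4 2 3 / 3 2 4 1 / 2 3 1 4 / 4 1 3 2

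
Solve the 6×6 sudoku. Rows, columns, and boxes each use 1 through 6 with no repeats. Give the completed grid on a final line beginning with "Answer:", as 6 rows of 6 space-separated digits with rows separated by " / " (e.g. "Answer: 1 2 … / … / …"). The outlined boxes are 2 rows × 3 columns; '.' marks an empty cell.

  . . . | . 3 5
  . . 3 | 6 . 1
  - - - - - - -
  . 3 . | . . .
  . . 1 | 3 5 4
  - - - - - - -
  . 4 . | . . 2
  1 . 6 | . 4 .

Step 1. [r2c1∈{2,4,5}] r2c1 is the only open cell in row 2 admitting 4 ⇒ r2c1=4.
Step 2. [r1c3∈{2}] nothing but 2 survives at r1c3, so r1c3=2.
Step 3. [r5c3∈{5}] nothing but 5 survives at r5c3. So r5c3=5.
Step 4. [r1c1∈{6}] only 6 remains possible at r1c1, so r1c1=6.
Step 5. [r3c4∈{1,2}] across col 4, 2 lands solely at r3c4, so r3c4=2.
Step 6. [r5c5∈{1,6}] 6 has one home in row 5: r5c5. So r5c5=6.
Step 7. [r6c2∈{2}] r6c2 is down to just 2, so r6c2=2.
Step 8. [r1c2∈{1}] r1c2 has the single candidate 1 ⇒ r1c2=1.
Step 9. [r2c2∈{5}] nothing but 5 survives at r2c2. So r2c2=5.
Step 10. [r5c1∈{3}] nothing but 3 survives at r5c1, so r5c1=3.
Step 11. [r3c5∈{1}] only 1 remains possible at r3c5, so r3c5=1.
Step 12. [r4c1∈{2}] only 2 remains possible at r4c1. So r4c1=2.
Step 13. [r1c4∈{4}] r1c4 is down to just 4, so r1c4=4.
Step 14. [r2c5∈{2}] r2c5 has the single candidate 2. So r2c5=2.
Step 15. [r3c6∈{6}] r3c6 has the single candidate 6, so r3c6=6.
Step 16. [r3c1∈{5}] r3c1 has the single candidate 5 ⇒ r3c1=5.
Step 17. [r6c4∈{5}] r6c4's peers cover all but 5, so r6c4=5.
Step 18. [r3c3∈{4}] only 4 remains possible at r3c3, so r3c3=4.
Step 19. [r5c4∈{1}] nothing but 1 survives at r5c4 ⇒ r5c4=1.
Step 20. [r4c2∈{6}] r4c2's peers cover all but 6, so r4c2=6.
Step 21. [r6c6∈{3}] r6c6 is down to just 3. So r6c6=3.

Answer: 6 1 2 4 3 5 / 4 5 3 6 2 1 / 5 3 4 2 1 6 / 2 6 1 3 5 4 / 3 4 5 1 6 2 / 1 2 6 5 4 3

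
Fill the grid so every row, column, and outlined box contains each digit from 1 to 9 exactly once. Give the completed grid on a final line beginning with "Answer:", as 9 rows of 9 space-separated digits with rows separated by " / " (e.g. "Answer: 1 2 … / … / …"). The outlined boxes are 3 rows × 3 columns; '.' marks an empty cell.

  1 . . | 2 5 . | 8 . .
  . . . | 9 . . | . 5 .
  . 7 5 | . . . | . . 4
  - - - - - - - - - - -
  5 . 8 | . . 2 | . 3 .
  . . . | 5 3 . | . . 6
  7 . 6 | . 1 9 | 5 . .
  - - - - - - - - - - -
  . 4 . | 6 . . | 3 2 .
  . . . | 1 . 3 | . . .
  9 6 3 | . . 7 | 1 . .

Step 1. [r7c1∈{8}] r7c1 has the single candidate 8, so r7c1=8.
Step 2. [r8c1∈{2}] nothing but 2 survives at r8c1 ⇒ r8c1=2.
Step 3. [r2c5∈{4,6,7,8}] across box 2, 7 lands solely at r2c5. So r2c5=7.
Step 4. [r3c7∈{2,6,9}] 2 has one home in row 3: r3c7 ⇒ r3c7=2.
Step 5. [r3c8∈{1,6,9}] 9 has one home in row 3: r3c8, so r3c8=9.
Step 6. [r5c8∈{1,4,7,8}] in col 8, 1 fits only at r5c8 ⇒ r5c8=1.
Step 7. [r5c7∈{4,7,9}] across row 5, 7 lands solely at r5c7, so r5c7=7.
Step 8. [r5c6∈{4,8}] row 5 places 8 nowhere but r5c6. So r5c6=8.
Step 9. [r6c4∈{4}] r6c4 has the single candidate 4. So r6c4=4.
Step 10. [r9c4∈{8}] r9c4's peers cover all but 8. So r9c4=8.
Step 11. [r2c7∈{6}] r2c7's peers cover all but 6, so r2c7=6.
Step 12. [r4c9∈{9}] r4c9's peers cover all but 9 ⇒ r4c9=9.
Step 13. [r6c2∈{2,3}] 3 has one home in row 6: r6c2. So r6c2=3.
Step 14. [r8c3∈{7}] r8c3 is down to just 7, so r8c3=7.
Step 15. [r1c6∈{4,6}] 6 has one home in row 1: r1c6 ⇒ r1c6=6.
Step 16. [r1c3∈{4,9}] 4 has one home in row 1: r1c3. So r1c3=4.
Step 17. [r9c8∈{4}] nothing but 4 survives at r9c8 ⇒ r9c8=4.
Step 18. [r2c3∈{2}] r2c3 is down to just 2 ⇒ r2c3=2.
Step 19. [r2c9∈{1,3}] 1 has one home in col 9: r2c9. So r2c9=1.
Step 20. [r6c8∈{8}] r6c8 is down to just 8, so r6c8=8.
Step 21. [r7c9∈{5,7}] row 7 places 7 nowhere but r7c9 ⇒ r7c9=7.
Step 22. [r8c5∈{4,9}] r8c5 is the only open cell in row 8 admitting 4. So r8c5=4.
Step 23. [r5c3∈{9}] r5c3 has the single candidate 9 ⇒ r5c3=9.
Step 24. [r2c1∈{3}] r2c1's peers cover all but 3, so r2c1=3.
Step 25. [r8c9∈{5,8}] row 8 places 8 nowhere but r8c9, so r8c9=8.
Step 26. [r3c5∈{8}] nothing but 8 survives at r3c5, so r3c5=8.
Step 27. [r4c2∈{1}] only 1 remains possible at r4c2 ⇒ r4c2=1.
Step 28. [r7c6∈{5}] r7c6 has the single candidate 5. So r7c6=5.
Step 29. [r4c5∈{6}] only 6 remains possible at r4c5, so r4c5=6.
Step 30. [r6c9∈{2}] nothing but 2 survives at r6c9. So r6c9=2.
Step 31. [r9c5∈{2}] r9c5 is down to just 2 ⇒ r9c5=2.
Step 32. [r3c1∈{6}] only 6 remains possible at r3c1. So r3c1=6.
Step 33. [r2c6∈{4}] r2c6 has the single candidate 4 ⇒ r2c6=4.
Step 34. [r7c5∈{9}] nothing but 9 survives at r7c5, so r7c5=9.
Step 35. [r7c3∈{1}] only 1 remains possible at r7c3, so r7c3=1.
Step 36. [r1c2∈{9}] r1c2's peers cover all but 9, so r1c2=9.
Step 37. [r4c4∈{7}] nothing but 7 survives at r4c4 ⇒ r4c4=7.
Step 38. [r9c9∈{5}] r9c9's peers cover all but 5 ⇒ r9c9=5.
Step 39. [r8c8∈{6}] nothing but 6 survives at r8c8. So r8c8=6.
Step 40. [r8c7∈{9}] nothing but 9 survives at r8c7 ⇒ r8c7=9.
Step 41. [r1c8∈{7}] r1c8 has the single candidate 7, so r1c8=7.
Step 42. [r2c2∈{8}] r2c2 is down to just 8. So r2c2=8.
Step 43. [r3c6∈{1}] r3c6 is down to just 1, so r3c6=1.
Step 44. [r1c9∈{3}] r1c9 is down to just 3 ⇒ r1c9=3.
Step 45. [r5c1∈{4}] r5c1 has the single candidate 4 ⇒ r5c1=4.
Step 46. [r5c2∈{2}] r5c2 has the single candidate 2 ⇒ r5c2=2.
Step 47. [r4c7∈{4}] r4c7 has the single candidate 4, so r4c7=4.
Step 48. [r3c4∈{3}] only 3 remains possible at r3c4, so r3c4=3.
Step 49. [r8c2∈{5}] nothing but 5 survives at r8c2. So r8c2=5.

Answer: 1 9 4 2 5 6 8 7 3 / 3 8 2 9 7 4 6 5 1 / 6 7 5 3 8 1 2 9 4 / 5 1 8 7 6 2 4 3 9 / 4 2 9 5 3 8 7 1 6 / 7 3 6 4 1 9 5 8 2 / 8 4 1 6 9 5 3 2 7 / 2 5 7 1 4 3 9 6 8 / 9 6 3 8 2 7 1 4 5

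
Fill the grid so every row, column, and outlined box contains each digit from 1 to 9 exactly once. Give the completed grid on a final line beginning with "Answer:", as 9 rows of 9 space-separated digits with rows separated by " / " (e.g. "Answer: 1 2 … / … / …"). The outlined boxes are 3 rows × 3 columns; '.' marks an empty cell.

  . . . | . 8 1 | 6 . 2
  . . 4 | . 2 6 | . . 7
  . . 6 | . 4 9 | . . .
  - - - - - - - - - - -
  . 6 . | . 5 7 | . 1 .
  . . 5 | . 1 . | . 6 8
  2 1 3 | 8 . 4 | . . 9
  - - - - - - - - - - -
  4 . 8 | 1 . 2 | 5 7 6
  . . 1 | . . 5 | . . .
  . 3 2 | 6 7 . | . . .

Step 1. [r3c9∈{1,3,5}] r3c9 is the only open cell in col 9 admitting 5. So r3c9=5.
Step 2. [r7c2∈{9}] r7c2 has the single candidate 9, so r7c2=9.
Step 3. [r1c3∈{7,9}] 7 has one home in col 3: r1c3 ⇒ r1c3=7.
Step 4. [r8c8∈{2,3,4,8,9}] 2 has one home in col 8: r8c8. So r8c8=2.
Step 5. [r8c7∈{3,4,8,9}] row 8 places 8 nowhere but r8c7, so r8c7=8.
Step 6. [r1c2∈{5}] only 5 remains possible at r1c2 ⇒ r1c2=5.
Step 7. [r1c4∈{3}] nothing but 3 survives at r1c4. So r1c4=3.
Step 8. [r1c1∈{9}] r1c1 is down to just 9, so r1c1=9.
Step 9. [r2c2∈{8}] r2c2 has the single candidate 8 ⇒ r2c2=8.
Step 10. [r8c9∈{3,4}] box 9 places 3 nowhere but r8c9, so r8c9=3.
Step 11. [r4c7∈{2,3,4}] across row 4, 3 lands solely at r4c7 ⇒ r4c7=3.
Step 12. [r5c7∈{2,4,7}] in col 7, 2 fits only at r5c7. So r5c7=2.
Step 13. [r9c7∈{1,4,9}] in col 7, 4 fits only at r9c7, so r9c7=4.
Step 14. [r8c2∈{7}] r8c2's peers cover all but 7, so r8c2=7.
Step 15. [r5c4∈{9}] nothing but 9 survives at r5c4 ⇒ r5c4=9.
Step 16. [r3c7∈{1}] r3c7 is down to just 1 ⇒ r3c7=1.
Step 17. [r3c1∈{3}] only 3 remains possible at r3c1. So r3c1=3.
Step 18. [r2c7∈{9}] r2c7's peers cover all but 9, so r2c7=9.
Step 19. [r8c4∈{4}] r8c4's peers cover all but 4. So r8c4=4.
Step 20. [r5c2∈{4}] r5c2 is down to just 4, so r5c2=4.
Step 21. [r4c3∈{9}] nothing but 9 survives at r4c3, so r4c3=9.
Step 22. [r5c6∈{3}] only 3 remains possible at r5c6, so r5c6=3.
Step 23. [r5c1∈{7}] nothing but 7 survives at r5c1. So r5c1=7.
Step 24. [r6c7∈{7}] r6c7 is down to just 7 ⇒ r6c7=7.
Step 25. [r8c5∈{9}] nothing but 9 survives at r8c5, so r8c5=9.
Step 26. [r1c8∈{4}] r1c8 is down to just 4 ⇒ r1c8=4.
Step 27. [r3c2∈{2}] r3c2's peers cover all but 2. So r3c2=2.
Step 28. [r7c5∈{3}] r7c5 is down to just 3. So r7c5=3.
Step 29. [r6c5∈{6}] r6c5 is down to just 6. So r6c5=6.
Step 30. [r8c1∈{6}] nothing but 6 survives at r8c1 ⇒ r8c1=6.
Step 31. [r3c4∈{7}] r3c4 has the single candidate 7, so r3c4=7.
Step 32. [r9c8∈{9}] r9c8's peers cover all but 9. So r9c8=9.
Step 33. [r2c8∈{3}] r2c8 has the single candidate 3. So r2c8=3.
Step 34. [r9c6∈{8}] r9c6's peers cover all but 8. So r9c6=8.
Step 35. [r2c4∈{5}] nothing but 5 survives at r2c4, so r2c4=5.
Step 36. [r9c9∈{1}] r9c9's peers cover all but 1 ⇒ r9c9=1.
Step 37. [r3c8∈{8}] only 8 remains possible at r3c8. So r3c8=8.
Step 38. [r2c1∈{1}] only 1 remains possible at r2c1 ⇒ r2c1=1.
Step 39. [r9c1∈{5}] r9c1 is down to just 5 ⇒ r9c1=5.
Step 40. [r4c4∈{2}] nothing but 2 survives at r4c4, so r4c4=2.
Step 41. [r6c8∈{5}] only 5 remains possible at r6c8. So r6c8=5.
Step 42. [r4c9∈{4}] r4c9's peers cover all but 4, so r4c9=4.
Step 43. [r4c1∈{8}] r4c1 has the single candidate 8, so r4c1=8.

Answer: 9 5 7 3 8 1 6 4 2 / 1 8 4 5 2 6 9 3 7 / 3 2 6 7 4 9 1 8 5 / 8 6 9 2 5 7 3 1 4 / 7 4 5 9 1 3 2 6 8 / 2 1 3 8 6 4 7 5 9 / 4 9 8 1 3 2 5 7 6 / 6 7 1 4 9 5 8 2 3 / 5 3 2 6 7 8 4 9 1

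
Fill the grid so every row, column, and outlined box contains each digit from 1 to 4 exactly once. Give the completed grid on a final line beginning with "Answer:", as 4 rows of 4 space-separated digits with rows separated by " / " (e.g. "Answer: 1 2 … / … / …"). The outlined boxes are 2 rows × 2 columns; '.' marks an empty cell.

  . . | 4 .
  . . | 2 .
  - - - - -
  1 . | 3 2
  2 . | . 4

Step 1. [r1c1∈{3}] r1c1's peers cover all but 3. So r1c1=3.
Step 2. [r1c4∈{1}] only 1 remains possible at r1c4. So r1c4=1.
Step 3. [r3c2∈{4}] r3c2's peers cover all but 4, so r3c2=4.
Step 4. [r4c2∈{3}] nothing but 3 survives at r4c2, so r4c2=3.
Step 5. [r2c2∈{1}] nothing but 1 survives at r2c2, so r2c2=1.
Step 6. [r2c4∈{3}] r2c4 has the single candidate 3. So r2c4=3.
Step 7. [r2c1∈{4}] r2c1 has the single candidate 4, so r2c1=4.
Step 8. [r1c2∈{2}] r1c2's peers cover all but 2 ⇒ r1c2=2.
Step 9. [r4c3∈{1}] only 1 remains possible at r4c3 ⇒ r4c3=1.

Answer: 3 2 4 1 / 4 1 2 3 / 1 4 3 2 / 2 3 1 4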